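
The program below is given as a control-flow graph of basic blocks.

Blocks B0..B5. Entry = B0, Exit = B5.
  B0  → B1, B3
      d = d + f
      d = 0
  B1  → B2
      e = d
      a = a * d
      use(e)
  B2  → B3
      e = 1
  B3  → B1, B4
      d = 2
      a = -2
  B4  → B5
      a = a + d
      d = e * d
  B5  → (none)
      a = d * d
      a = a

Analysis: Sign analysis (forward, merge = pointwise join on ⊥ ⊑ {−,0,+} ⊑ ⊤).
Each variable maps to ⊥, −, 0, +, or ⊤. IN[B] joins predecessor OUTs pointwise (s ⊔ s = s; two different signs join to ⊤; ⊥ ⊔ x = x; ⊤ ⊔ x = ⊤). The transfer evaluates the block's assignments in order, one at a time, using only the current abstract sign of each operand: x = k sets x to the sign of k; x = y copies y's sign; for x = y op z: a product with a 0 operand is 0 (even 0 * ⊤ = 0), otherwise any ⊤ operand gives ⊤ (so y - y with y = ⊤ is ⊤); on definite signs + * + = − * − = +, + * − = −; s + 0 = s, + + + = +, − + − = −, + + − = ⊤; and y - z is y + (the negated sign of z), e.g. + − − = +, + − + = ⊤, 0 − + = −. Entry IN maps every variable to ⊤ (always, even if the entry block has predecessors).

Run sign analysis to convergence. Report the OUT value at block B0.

Fixpoint table:
  B0:  IN=(all ⊤)  OUT={d:0; rest ⊤}
  B1:  IN=(all ⊤)  OUT=(all ⊤)
  B2:  IN=(all ⊤)  OUT={e:+; rest ⊤}
  B3:  IN=(all ⊤)  OUT={a:-, d:+; rest ⊤}
  B4:  IN={a:-, d:+; rest ⊤}  OUT=(all ⊤)
  B5:  IN=(all ⊤)  OUT=(all ⊤)

B0 is the boundary node: IN[B0] = {a: ⊤, b: ⊤, c: ⊤, d: ⊤, e: ⊤, f: ⊤}
Applying B0's transfer function to that IN value gives OUT[B0] (row B0 above).

Answer: {a: ⊤, b: ⊤, c: ⊤, d: 0, e: ⊤, f: ⊤}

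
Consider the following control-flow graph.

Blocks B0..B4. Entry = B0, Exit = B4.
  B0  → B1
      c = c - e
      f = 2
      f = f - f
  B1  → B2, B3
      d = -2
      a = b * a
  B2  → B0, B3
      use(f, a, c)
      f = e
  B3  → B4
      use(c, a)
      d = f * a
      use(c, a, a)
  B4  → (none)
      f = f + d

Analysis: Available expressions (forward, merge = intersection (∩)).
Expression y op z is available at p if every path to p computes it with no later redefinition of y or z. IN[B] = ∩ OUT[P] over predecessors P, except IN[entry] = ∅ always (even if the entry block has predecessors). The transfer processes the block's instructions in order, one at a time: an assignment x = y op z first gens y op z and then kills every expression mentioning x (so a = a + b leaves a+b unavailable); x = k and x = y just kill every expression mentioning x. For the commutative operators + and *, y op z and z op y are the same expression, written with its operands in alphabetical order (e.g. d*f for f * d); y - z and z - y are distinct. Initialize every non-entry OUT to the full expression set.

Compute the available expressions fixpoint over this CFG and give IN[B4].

Answer: {a*f}

Working:
Fixpoint table:
  B0:  IN={}  OUT={}
  B1:  IN={}  OUT={}
  B2:  IN={}  OUT={}
  B3:  IN={}  OUT={a*f}
  B4:  IN={a*f}  OUT={}

Merge at B4: IN[B4] = OUT[B3] = {a*f}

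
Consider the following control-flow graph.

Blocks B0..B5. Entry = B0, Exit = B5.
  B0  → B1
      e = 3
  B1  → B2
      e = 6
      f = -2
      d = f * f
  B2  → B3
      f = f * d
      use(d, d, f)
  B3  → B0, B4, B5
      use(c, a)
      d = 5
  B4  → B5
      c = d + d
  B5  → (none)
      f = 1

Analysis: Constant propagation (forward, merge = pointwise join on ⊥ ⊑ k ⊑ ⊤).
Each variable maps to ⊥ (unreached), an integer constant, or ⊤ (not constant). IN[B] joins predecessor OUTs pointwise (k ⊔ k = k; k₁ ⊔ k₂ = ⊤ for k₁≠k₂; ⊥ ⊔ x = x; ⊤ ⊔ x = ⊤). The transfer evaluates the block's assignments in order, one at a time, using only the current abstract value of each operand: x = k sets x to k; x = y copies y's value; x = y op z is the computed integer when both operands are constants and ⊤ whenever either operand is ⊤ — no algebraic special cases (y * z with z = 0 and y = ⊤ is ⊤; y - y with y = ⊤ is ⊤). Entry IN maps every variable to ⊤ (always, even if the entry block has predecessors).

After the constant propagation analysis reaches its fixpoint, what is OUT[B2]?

Per-block solution:
  B0: | IN=(all ⊤) | OUT={e:3; rest ⊤}
  B1: | IN={e:3; rest ⊤} | OUT={d:4, e:6, f:-2; rest ⊤}
  B2: | IN={d:4, e:6, f:-2; rest ⊤} | OUT={d:4, e:6, f:-8; rest ⊤}
  B3: | IN={d:4, e:6, f:-8; rest ⊤} | OUT={d:5, e:6, f:-8; rest ⊤}
  B4: | IN={d:5, e:6, f:-8; rest ⊤} | OUT={c:10, d:5, e:6, f:-8; rest ⊤}
  B5: | IN={d:5, e:6, f:-8; rest ⊤} | OUT={d:5, e:6, f:1; rest ⊤}

Merge at B2: IN[B2] = OUT[B1] = {a: ⊤, b: ⊤, c: ⊤, d: 4, e: 6, f: -2}
Applying B2's transfer function to that IN value gives OUT[B2] (row B2 above).

Answer: {a: ⊤, b: ⊤, c: ⊤, d: 4, e: 6, f: -8}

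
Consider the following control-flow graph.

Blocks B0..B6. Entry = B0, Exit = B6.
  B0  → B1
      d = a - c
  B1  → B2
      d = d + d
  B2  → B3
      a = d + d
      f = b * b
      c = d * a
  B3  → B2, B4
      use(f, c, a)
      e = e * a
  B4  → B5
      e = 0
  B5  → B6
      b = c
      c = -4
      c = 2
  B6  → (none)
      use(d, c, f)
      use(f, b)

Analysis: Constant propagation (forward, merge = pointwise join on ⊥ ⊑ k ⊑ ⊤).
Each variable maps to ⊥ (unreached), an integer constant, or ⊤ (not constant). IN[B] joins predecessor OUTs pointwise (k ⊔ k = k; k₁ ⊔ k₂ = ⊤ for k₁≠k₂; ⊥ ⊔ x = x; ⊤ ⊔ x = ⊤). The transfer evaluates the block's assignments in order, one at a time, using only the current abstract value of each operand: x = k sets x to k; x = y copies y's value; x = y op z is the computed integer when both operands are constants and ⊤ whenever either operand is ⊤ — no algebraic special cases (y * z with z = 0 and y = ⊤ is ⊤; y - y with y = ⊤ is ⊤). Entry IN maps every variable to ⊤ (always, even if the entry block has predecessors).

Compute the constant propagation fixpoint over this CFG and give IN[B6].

Converged values:
  B0:  IN=(all ⊤)  OUT=(all ⊤)
  B1:  IN=(all ⊤)  OUT=(all ⊤)
  B2:  IN=(all ⊤)  OUT=(all ⊤)
  B3:  IN=(all ⊤)  OUT=(all ⊤)
  B4:  IN=(all ⊤)  OUT={e:0; rest ⊤}
  B5:  IN={e:0; rest ⊤}  OUT={c:2, e:0; rest ⊤}
  B6:  IN={c:2, e:0; rest ⊤}  OUT={c:2, e:0; rest ⊤}

Merge at B6: IN[B6] = OUT[B5] = {a: ⊤, b: ⊤, c: 2, d: ⊤, e: 0, f: ⊤}

Answer: {a: ⊤, b: ⊤, c: 2, d: ⊤, e: 0, f: ⊤}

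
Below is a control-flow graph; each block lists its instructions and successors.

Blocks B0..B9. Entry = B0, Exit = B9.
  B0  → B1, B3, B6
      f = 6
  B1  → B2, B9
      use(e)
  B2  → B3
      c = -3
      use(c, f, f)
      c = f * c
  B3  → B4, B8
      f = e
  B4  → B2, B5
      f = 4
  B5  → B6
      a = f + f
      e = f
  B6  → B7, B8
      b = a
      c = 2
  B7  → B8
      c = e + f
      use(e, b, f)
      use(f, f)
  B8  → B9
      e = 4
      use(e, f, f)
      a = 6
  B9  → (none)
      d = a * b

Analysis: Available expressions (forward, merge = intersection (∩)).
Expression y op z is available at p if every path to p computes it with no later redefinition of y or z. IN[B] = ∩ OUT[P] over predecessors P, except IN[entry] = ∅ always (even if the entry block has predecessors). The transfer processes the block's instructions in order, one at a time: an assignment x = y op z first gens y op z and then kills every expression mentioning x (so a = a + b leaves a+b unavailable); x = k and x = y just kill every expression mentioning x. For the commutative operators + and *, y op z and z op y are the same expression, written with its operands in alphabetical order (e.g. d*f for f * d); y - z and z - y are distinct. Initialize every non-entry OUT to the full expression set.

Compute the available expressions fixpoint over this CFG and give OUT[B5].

Answer: {f+f}

Working:
Per-block solution:
  B0: | IN={} | OUT={}
  B1: | IN={} | OUT={}
  B2: | IN={} | OUT={}
  B3: | IN={} | OUT={}
  B4: | IN={} | OUT={}
  B5: | IN={} | OUT={f+f}
  B6: | IN={} | OUT={}
  B7: | IN={} | OUT={e+f}
  B8: | IN={} | OUT={}
  B9: | IN={} | OUT={a*b}

Merge at B5: IN[B5] = OUT[B4] = {}
Applying B5's transfer function to that IN value gives OUT[B5] (row B5 above).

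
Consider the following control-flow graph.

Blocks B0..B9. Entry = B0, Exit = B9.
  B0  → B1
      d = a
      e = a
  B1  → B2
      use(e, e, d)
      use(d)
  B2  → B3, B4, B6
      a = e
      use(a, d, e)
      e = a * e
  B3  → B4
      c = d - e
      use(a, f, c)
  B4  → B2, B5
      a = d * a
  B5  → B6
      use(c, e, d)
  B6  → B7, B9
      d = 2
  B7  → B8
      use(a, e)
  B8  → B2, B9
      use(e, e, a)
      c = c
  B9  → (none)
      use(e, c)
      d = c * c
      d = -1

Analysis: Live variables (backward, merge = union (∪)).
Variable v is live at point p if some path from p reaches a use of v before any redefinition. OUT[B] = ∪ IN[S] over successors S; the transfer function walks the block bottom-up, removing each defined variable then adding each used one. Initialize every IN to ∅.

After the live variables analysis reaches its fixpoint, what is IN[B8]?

Fixpoint table:
  B0:   IN={a, c, f}   OUT={c, d, e, f}
  B1:   IN={c, d, e, f}   OUT={c, d, e, f}
  B2:   IN={c, d, e, f}   OUT={a, c, d, e, f}
  B3:   IN={a, d, e, f}   OUT={a, c, d, e, f}
  B4:   IN={a, c, d, e, f}   OUT={a, c, d, e, f}
  B5:   IN={a, c, d, e, f}   OUT={a, c, e, f}
  B6:   IN={a, c, e, f}   OUT={a, c, d, e, f}
  B7:   IN={a, c, d, e, f}   OUT={a, c, d, e, f}
  B8:   IN={a, c, d, e, f}   OUT={c, d, e, f}
  B9:   IN={c, e}   OUT={}

Merge at B8: OUT[B8] = IN[B2] ⊔ IN[B9] = {c, d, e, f}
Applying B8's transfer function to that OUT value gives IN[B8] (row B8 above).

Answer: {a, c, d, e, f}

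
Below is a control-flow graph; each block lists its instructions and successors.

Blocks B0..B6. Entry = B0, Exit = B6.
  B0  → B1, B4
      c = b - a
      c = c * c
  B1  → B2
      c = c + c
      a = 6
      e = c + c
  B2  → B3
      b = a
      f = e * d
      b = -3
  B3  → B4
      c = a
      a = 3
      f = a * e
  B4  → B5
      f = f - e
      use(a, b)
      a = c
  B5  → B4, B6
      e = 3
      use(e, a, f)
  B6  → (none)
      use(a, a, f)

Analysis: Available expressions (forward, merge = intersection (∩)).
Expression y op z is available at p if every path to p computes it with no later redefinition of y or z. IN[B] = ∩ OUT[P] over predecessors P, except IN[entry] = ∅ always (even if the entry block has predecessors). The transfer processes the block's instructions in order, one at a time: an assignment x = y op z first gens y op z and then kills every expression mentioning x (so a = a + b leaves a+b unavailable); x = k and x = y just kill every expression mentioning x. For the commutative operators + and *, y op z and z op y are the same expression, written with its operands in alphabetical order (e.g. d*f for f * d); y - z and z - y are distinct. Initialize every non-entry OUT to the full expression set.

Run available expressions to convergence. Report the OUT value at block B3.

Answer: {a*e, d*e}

Working:
Per-block solution:
  B0:  IN={}  OUT={b-a}
  B1:  IN={b-a}  OUT={c+c}
  B2:  IN={c+c}  OUT={c+c, d*e}
  B3:  IN={c+c, d*e}  OUT={a*e, d*e}
  B4:  IN={}  OUT={}
  B5:  IN={}  OUT={}
  B6:  IN={}  OUT={}

Merge at B3: IN[B3] = OUT[B2] = {c+c, d*e}
Applying B3's transfer function to that IN value gives OUT[B3] (row B3 above).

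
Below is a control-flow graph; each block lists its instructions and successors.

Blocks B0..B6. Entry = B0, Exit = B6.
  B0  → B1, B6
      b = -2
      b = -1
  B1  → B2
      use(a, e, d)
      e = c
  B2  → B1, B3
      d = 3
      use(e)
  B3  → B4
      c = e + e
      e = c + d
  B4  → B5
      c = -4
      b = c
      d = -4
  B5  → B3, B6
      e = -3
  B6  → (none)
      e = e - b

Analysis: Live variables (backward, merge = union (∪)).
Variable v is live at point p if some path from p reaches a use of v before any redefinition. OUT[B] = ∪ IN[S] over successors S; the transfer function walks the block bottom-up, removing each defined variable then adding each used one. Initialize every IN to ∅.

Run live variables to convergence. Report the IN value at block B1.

Answer: {a, c, d, e}

Trace:
Converged values:
  B0: | IN={a, c, d, e} | OUT={a, b, c, d, e}
  B1: | IN={a, c, d, e} | OUT={a, c, e}
  B2: | IN={a, c, e} | OUT={a, c, d, e}
  B3: | IN={d, e} | OUT={}
  B4: | IN={} | OUT={b, d}
  B5: | IN={b, d} | OUT={b, d, e}
  B6: | IN={b, e} | OUT={}

Merge at B1: OUT[B1] = IN[B2] = {a, c, e}
Applying B1's transfer function to that OUT value gives IN[B1] (row B1 above).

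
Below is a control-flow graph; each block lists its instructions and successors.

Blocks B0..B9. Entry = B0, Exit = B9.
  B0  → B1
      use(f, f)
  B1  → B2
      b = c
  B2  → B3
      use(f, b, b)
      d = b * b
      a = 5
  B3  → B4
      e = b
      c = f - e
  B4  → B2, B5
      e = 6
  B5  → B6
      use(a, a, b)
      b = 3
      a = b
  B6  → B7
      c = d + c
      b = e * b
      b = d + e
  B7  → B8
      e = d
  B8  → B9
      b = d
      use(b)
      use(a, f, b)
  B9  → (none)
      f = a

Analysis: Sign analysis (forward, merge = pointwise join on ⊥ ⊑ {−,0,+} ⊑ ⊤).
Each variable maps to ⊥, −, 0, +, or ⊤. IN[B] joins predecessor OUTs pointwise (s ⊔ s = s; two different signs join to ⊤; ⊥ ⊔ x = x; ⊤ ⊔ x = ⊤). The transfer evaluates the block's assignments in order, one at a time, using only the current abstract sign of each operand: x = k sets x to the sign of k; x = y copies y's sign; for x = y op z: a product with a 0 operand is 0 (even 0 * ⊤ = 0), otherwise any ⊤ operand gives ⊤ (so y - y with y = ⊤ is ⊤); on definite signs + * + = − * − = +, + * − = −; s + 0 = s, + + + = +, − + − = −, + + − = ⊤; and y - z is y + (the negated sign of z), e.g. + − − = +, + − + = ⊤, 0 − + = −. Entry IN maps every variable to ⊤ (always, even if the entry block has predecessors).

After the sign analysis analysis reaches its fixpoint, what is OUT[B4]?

Fixpoint table:
  B0: | IN=(all ⊤) | OUT=(all ⊤)
  B1: | IN=(all ⊤) | OUT=(all ⊤)
  B2: | IN=(all ⊤) | OUT={a:+; rest ⊤}
  B3: | IN={a:+; rest ⊤} | OUT={a:+; rest ⊤}
  B4: | IN={a:+; rest ⊤} | OUT={a:+, e:+; rest ⊤}
  B5: | IN={a:+, e:+; rest ⊤} | OUT={a:+, b:+, e:+; rest ⊤}
  B6: | IN={a:+, b:+, e:+; rest ⊤} | OUT={a:+, e:+; rest ⊤}
  B7: | IN={a:+, e:+; rest ⊤} | OUT={a:+; rest ⊤}
  B8: | IN={a:+; rest ⊤} | OUT={a:+; rest ⊤}
  B9: | IN={a:+; rest ⊤} | OUT={a:+, f:+; rest ⊤}

Merge at B4: IN[B4] = OUT[B3] = {a: +, b: ⊤, c: ⊤, d: ⊤, e: ⊤, f: ⊤}
Applying B4's transfer function to that IN value gives OUT[B4] (row B4 above).

Answer: {a: +, b: ⊤, c: ⊤, d: ⊤, e: +, f: ⊤}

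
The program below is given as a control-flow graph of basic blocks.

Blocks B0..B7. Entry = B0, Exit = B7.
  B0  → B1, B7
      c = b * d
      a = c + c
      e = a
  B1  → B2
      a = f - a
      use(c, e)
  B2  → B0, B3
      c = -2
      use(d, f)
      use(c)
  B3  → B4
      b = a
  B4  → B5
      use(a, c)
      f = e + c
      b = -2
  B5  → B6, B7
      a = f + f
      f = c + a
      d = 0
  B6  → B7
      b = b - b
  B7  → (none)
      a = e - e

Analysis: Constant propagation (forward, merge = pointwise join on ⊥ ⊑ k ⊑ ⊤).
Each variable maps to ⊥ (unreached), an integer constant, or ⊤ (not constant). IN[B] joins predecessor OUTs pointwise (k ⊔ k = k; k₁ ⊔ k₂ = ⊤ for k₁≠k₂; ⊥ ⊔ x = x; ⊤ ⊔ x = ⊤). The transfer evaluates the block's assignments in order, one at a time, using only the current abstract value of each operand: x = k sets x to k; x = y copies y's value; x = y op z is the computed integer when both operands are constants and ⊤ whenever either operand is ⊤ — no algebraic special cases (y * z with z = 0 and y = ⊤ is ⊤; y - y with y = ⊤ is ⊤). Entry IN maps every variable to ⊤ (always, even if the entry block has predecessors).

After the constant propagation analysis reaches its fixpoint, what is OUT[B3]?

Answer: {a: ⊤, b: ⊤, c: -2, d: ⊤, e: ⊤, f: ⊤}

Derivation:
Per-block solution:
  B0: | IN=(all ⊤) | OUT=(all ⊤)
  B1: | IN=(all ⊤) | OUT=(all ⊤)
  B2: | IN=(all ⊤) | OUT={c:-2; rest ⊤}
  B3: | IN={c:-2; rest ⊤} | OUT={c:-2; rest ⊤}
  B4: | IN={c:-2; rest ⊤} | OUT={b:-2, c:-2; rest ⊤}
  B5: | IN={b:-2, c:-2; rest ⊤} | OUT={b:-2, c:-2, d:0; rest ⊤}
  B6: | IN={b:-2, c:-2, d:0; rest ⊤} | OUT={b:0, c:-2, d:0; rest ⊤}
  B7: | IN=(all ⊤) | OUT=(all ⊤)

Merge at B3: IN[B3] = OUT[B2] = {a: ⊤, b: ⊤, c: -2, d: ⊤, e: ⊤, f: ⊤}
Applying B3's transfer function to that IN value gives OUT[B3] (row B3 above).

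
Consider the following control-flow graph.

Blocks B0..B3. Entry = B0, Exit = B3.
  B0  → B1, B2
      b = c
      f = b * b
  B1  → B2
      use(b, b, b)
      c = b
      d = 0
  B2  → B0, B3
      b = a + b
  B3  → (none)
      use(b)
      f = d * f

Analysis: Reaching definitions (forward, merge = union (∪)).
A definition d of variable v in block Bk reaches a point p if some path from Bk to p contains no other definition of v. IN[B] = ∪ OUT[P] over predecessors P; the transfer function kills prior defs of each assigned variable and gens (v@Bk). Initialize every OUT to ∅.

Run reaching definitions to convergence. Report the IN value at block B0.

Fixpoint table:
  B0: | IN={b@B2, c@B1, d@B1, f@B0} | OUT={b@B0, c@B1, d@B1, f@B0}
  B1: | IN={b@B0, c@B1, d@B1, f@B0} | OUT={b@B0, c@B1, d@B1, f@B0}
  B2: | IN={b@B0, c@B1, d@B1, f@B0} | OUT={b@B2, c@B1, d@B1, f@B0}
  B3: | IN={b@B2, c@B1, d@B1, f@B0} | OUT={b@B2, c@B1, d@B1, f@B3}

Merge at B0 (entry node, so the boundary value {} is joined with the incoming edge(s)): IN[B0] = {} ⊔ OUT[B2] = {b@B2, c@B1, d@B1, f@B0}

Answer: {b@B2, c@B1, d@B1, f@B0}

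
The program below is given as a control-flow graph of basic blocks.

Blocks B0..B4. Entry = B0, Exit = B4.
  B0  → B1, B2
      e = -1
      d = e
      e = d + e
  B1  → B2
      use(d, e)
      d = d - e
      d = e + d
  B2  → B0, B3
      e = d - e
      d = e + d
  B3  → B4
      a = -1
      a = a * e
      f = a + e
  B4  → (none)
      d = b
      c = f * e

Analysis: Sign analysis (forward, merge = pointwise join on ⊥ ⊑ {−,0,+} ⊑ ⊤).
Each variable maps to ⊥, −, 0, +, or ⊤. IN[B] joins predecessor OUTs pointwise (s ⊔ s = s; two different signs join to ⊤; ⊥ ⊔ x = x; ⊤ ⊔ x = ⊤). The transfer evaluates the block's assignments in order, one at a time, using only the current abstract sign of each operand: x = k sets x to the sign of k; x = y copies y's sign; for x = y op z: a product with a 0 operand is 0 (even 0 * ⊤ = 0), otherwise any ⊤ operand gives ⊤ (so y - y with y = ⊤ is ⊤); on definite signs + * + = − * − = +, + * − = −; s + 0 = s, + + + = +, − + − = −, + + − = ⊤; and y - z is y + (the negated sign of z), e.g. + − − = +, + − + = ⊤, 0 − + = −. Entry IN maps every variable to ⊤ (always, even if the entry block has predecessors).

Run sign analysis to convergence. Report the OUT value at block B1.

Per-block solution:
  B0:   IN=(all ⊤)   OUT={d:-, e:-; rest ⊤}
  B1:   IN={d:-, e:-; rest ⊤}   OUT={e:-; rest ⊤}
  B2:   IN={e:-; rest ⊤}   OUT=(all ⊤)
  B3:   IN=(all ⊤)   OUT=(all ⊤)
  B4:   IN=(all ⊤)   OUT=(all ⊤)

Merge at B1: IN[B1] = OUT[B0] = {a: ⊤, b: ⊤, c: ⊤, d: -, e: -, f: ⊤}
Applying B1's transfer function to that IN value gives OUT[B1] (row B1 above).

Answer: {a: ⊤, b: ⊤, c: ⊤, d: ⊤, e: -, f: ⊤}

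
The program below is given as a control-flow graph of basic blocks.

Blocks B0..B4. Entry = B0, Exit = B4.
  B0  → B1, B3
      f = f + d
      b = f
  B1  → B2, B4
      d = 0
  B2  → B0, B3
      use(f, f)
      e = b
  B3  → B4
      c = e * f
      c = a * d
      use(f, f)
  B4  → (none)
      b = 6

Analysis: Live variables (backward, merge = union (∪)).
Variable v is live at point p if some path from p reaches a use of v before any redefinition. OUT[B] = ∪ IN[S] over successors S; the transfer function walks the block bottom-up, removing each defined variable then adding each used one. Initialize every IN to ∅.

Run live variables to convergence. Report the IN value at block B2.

Per-block solution:
  B0: | IN={a, d, e, f} | OUT={a, b, d, e, f}
  B1: | IN={a, b, f} | OUT={a, b, d, f}
  B2: | IN={a, b, d, f} | OUT={a, d, e, f}
  B3: | IN={a, d, e, f} | OUT={}
  B4: | IN={} | OUT={}

Merge at B2: OUT[B2] = IN[B0] ⊔ IN[B3] = {a, d, e, f}
Applying B2's transfer function to that OUT value gives IN[B2] (row B2 above).

Answer: {a, b, d, f}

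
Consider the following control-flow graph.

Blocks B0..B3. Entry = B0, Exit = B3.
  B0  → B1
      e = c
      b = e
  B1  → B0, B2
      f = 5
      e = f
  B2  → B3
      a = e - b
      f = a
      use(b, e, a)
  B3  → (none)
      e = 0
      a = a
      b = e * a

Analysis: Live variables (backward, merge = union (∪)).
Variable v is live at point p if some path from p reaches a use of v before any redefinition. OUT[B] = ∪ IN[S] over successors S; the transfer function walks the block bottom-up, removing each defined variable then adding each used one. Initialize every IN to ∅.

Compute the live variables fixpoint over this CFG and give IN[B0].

Fixpoint table:
  B0:   IN={c}   OUT={b, c}
  B1:   IN={b, c}   OUT={b, c, e}
  B2:   IN={b, e}   OUT={a}
  B3:   IN={a}   OUT={}

Merge at B0: OUT[B0] = IN[B1] = {b, c}
Applying B0's transfer function to that OUT value gives IN[B0] (row B0 above).

Answer: {c}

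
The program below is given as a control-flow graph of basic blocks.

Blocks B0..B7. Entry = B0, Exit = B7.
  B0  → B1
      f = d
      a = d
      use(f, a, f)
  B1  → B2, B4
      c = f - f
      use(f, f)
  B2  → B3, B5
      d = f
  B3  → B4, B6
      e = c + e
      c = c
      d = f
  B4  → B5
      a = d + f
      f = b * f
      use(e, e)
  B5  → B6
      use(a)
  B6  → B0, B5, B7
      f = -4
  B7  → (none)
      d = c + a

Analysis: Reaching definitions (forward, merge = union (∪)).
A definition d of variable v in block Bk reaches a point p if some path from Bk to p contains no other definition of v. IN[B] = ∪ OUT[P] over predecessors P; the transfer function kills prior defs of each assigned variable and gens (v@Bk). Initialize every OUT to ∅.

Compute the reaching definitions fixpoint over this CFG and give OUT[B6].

Answer: {a@B0, a@B4, c@B1, c@B3, d@B2, d@B3, e@B3, f@B6}

Derivation:
Converged values:
  B0:  IN={a@B0, a@B4, c@B1, c@B3, d@B2, d@B3, e@B3, f@B6}  OUT={a@B0, c@B1, c@B3, d@B2, d@B3, e@B3, f@B0}
  B1:  IN={a@B0, c@B1, c@B3, d@B2, d@B3, e@B3, f@B0}  OUT={a@B0, c@B1, d@B2, d@B3, e@B3, f@B0}
  B2:  IN={a@B0, c@B1, d@B2, d@B3, e@B3, f@B0}  OUT={a@B0, c@B1, d@B2, e@B3, f@B0}
  B3:  IN={a@B0, c@B1, d@B2, e@B3, f@B0}  OUT={a@B0, c@B3, d@B3, e@B3, f@B0}
  B4:  IN={a@B0, c@B1, c@B3, d@B2, d@B3, e@B3, f@B0}  OUT={a@B4, c@B1, c@B3, d@B2, d@B3, e@B3, f@B4}
  B5:  IN={a@B0, a@B4, c@B1, c@B3, d@B2, d@B3, e@B3, f@B0, f@B4, f@B6}  OUT={a@B0, a@B4, c@B1, c@B3, d@B2, d@B3, e@B3, f@B0, f@B4, f@B6}
  B6:  IN={a@B0, a@B4, c@B1, c@B3, d@B2, d@B3, e@B3, f@B0, f@B4, f@B6}  OUT={a@B0, a@B4, c@B1, c@B3, d@B2, d@B3, e@B3, f@B6}
  B7:  IN={a@B0, a@B4, c@B1, c@B3, d@B2, d@B3, e@B3, f@B6}  OUT={a@B0, a@B4, c@B1, c@B3, d@B7, e@B3, f@B6}

Merge at B6: IN[B6] = OUT[B3] ⊔ OUT[B5] = {a@B0, a@B4, c@B1, c@B3, d@B2, d@B3, e@B3, f@B0, f@B4, f@B6}
Applying B6's transfer function to that IN value gives OUT[B6] (row B6 above).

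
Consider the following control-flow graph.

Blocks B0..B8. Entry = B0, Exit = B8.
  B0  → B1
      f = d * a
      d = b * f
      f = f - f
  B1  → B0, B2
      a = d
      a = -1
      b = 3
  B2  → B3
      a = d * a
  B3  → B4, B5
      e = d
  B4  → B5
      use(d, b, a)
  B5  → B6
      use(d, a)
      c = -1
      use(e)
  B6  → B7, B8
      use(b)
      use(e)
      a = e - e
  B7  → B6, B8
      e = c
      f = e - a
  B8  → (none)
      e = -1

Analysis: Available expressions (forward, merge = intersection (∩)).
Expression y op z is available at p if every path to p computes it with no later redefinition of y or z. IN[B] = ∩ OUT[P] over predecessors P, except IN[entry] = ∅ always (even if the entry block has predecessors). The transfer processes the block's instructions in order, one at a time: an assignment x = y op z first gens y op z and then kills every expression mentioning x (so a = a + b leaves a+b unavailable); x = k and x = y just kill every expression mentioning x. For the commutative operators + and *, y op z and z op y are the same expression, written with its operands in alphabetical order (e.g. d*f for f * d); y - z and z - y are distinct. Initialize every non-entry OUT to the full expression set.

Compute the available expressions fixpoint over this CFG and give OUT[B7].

Answer: {e-a}

Derivation:
Converged values:
  B0:  IN={}  OUT={}
  B1:  IN={}  OUT={}
  B2:  IN={}  OUT={}
  B3:  IN={}  OUT={}
  B4:  IN={}  OUT={}
  B5:  IN={}  OUT={}
  B6:  IN={}  OUT={e-e}
  B7:  IN={e-e}  OUT={e-a}
  B8:  IN={}  OUT={}

Merge at B7: IN[B7] = OUT[B6] = {e-e}
Applying B7's transfer function to that IN value gives OUT[B7] (row B7 above).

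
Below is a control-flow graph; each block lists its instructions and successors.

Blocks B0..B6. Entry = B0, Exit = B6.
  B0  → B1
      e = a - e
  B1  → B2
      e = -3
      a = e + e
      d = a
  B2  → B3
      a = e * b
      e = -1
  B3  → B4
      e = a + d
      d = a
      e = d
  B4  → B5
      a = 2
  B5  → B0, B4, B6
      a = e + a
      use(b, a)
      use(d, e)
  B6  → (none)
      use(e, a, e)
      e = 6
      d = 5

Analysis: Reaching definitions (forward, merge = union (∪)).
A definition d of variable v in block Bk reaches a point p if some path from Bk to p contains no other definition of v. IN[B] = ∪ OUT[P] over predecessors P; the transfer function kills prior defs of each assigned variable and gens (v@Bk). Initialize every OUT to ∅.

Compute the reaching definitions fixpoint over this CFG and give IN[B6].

Per-block solution:
  B0:  IN={a@B5, d@B3, e@B3}  OUT={a@B5, d@B3, e@B0}
  B1:  IN={a@B5, d@B3, e@B0}  OUT={a@B1, d@B1, e@B1}
  B2:  IN={a@B1, d@B1, e@B1}  OUT={a@B2, d@B1, e@B2}
  B3:  IN={a@B2, d@B1, e@B2}  OUT={a@B2, d@B3, e@B3}
  B4:  IN={a@B2, a@B5, d@B3, e@B3}  OUT={a@B4, d@B3, e@B3}
  B5:  IN={a@B4, d@B3, e@B3}  OUT={a@B5, d@B3, e@B3}
  B6:  IN={a@B5, d@B3, e@B3}  OUT={a@B5, d@B6, e@B6}

Merge at B6: IN[B6] = OUT[B5] = {a@B5, d@B3, e@B3}

Answer: {a@B5, d@B3, e@B3}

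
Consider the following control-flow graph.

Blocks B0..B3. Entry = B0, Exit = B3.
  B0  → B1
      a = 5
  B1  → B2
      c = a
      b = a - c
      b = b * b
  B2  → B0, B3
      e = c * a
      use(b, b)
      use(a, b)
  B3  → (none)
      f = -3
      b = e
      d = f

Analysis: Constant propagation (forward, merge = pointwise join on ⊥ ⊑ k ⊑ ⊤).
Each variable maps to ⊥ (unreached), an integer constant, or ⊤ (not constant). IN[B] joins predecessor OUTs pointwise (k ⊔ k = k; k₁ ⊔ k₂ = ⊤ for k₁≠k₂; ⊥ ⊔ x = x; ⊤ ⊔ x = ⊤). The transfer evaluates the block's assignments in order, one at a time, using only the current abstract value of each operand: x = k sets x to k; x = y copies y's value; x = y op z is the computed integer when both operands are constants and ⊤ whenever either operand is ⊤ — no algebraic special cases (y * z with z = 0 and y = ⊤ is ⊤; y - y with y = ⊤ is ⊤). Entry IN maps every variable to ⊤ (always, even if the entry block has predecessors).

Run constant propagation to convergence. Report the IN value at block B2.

Answer: {a: 5, b: 0, c: 5, d: ⊤, e: ⊤, f: ⊤}

Working:
Fixpoint table:
  B0:  IN=(all ⊤)  OUT={a:5; rest ⊤}
  B1:  IN={a:5; rest ⊤}  OUT={a:5, b:0, c:5; rest ⊤}
  B2:  IN={a:5, b:0, c:5; rest ⊤}  OUT={a:5, b:0, c:5, e:25; rest ⊤}
  B3:  IN={a:5, b:0, c:5, e:25; rest ⊤}  OUT={a:5, b:25, c:5, d:-3, e:25, f:-3; rest ⊤}

Merge at B2: IN[B2] = OUT[B1] = {a: 5, b: 0, c: 5, d: ⊤, e: ⊤, f: ⊤}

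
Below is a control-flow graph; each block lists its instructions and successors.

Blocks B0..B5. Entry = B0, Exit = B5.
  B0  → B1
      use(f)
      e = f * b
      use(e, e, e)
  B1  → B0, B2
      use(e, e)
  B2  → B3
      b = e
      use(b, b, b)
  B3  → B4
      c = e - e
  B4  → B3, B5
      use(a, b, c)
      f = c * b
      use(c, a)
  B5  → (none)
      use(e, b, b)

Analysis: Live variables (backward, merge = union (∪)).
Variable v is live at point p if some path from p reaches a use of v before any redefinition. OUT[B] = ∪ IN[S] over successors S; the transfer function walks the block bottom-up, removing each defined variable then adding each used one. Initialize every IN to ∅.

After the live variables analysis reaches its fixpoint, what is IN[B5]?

Answer: {b, e}

Working:
Fixpoint table:
  B0:   IN={a, b, f}   OUT={a, b, e, f}
  B1:   IN={a, b, e, f}   OUT={a, b, e, f}
  B2:   IN={a, e}   OUT={a, b, e}
  B3:   IN={a, b, e}   OUT={a, b, c, e}
  B4:   IN={a, b, c, e}   OUT={a, b, e}
  B5:   IN={b, e}   OUT={}

B5 is the boundary node: OUT[B5] = {}
Applying B5's transfer function to that OUT value gives IN[B5] (row B5 above).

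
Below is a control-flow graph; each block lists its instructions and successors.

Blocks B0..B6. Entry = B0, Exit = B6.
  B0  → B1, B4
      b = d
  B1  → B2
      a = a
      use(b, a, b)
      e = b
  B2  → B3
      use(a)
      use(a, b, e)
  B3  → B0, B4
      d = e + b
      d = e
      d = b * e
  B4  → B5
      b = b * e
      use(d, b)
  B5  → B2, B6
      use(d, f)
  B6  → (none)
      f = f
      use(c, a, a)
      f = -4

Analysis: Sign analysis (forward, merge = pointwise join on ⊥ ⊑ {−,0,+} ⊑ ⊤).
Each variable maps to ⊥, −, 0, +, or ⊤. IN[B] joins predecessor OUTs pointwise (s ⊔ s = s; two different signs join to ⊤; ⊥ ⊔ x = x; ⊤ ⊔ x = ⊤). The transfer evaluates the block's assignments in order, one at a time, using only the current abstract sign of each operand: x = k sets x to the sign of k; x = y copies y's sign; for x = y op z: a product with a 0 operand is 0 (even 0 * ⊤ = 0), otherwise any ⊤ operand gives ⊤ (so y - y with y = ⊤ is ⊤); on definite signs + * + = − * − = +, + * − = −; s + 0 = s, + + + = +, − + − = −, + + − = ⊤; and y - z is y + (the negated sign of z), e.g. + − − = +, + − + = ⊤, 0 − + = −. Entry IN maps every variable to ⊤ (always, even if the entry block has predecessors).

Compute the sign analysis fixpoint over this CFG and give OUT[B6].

Fixpoint table:
  B0:   IN=(all ⊤)   OUT=(all ⊤)
  B1:   IN=(all ⊤)   OUT=(all ⊤)
  B2:   IN=(all ⊤)   OUT=(all ⊤)
  B3:   IN=(all ⊤)   OUT=(all ⊤)
  B4:   IN=(all ⊤)   OUT=(all ⊤)
  B5:   IN=(all ⊤)   OUT=(all ⊤)
  B6:   IN=(all ⊤)   OUT={f:-; rest ⊤}

Merge at B6: IN[B6] = OUT[B5] = {a: ⊤, b: ⊤, c: ⊤, d: ⊤, e: ⊤, f: ⊤}
Applying B6's transfer function to that IN value gives OUT[B6] (row B6 above).

Answer: {a: ⊤, b: ⊤, c: ⊤, d: ⊤, e: ⊤, f: -}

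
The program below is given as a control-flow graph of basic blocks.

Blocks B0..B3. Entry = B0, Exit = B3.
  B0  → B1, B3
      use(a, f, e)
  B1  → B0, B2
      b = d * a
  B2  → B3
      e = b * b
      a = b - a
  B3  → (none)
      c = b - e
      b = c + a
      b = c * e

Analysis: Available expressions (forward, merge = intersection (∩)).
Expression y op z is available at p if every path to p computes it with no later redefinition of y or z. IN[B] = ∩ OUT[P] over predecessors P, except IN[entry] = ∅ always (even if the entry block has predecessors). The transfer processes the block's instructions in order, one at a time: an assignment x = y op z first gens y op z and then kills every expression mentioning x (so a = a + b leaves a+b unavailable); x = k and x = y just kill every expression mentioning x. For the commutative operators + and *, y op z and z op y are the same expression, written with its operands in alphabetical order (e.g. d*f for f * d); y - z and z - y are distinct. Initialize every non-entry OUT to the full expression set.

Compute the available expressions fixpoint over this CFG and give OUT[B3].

Answer: {a+c, c*e}

Working:
Fixpoint table:
  B0: | IN={} | OUT={}
  B1: | IN={} | OUT={a*d}
  B2: | IN={a*d} | OUT={b*b}
  B3: | IN={} | OUT={a+c, c*e}

Merge at B3: IN[B3] = OUT[B0] ∩ OUT[B2] = {}
Applying B3's transfer function to that IN value gives OUT[B3] (row B3 above).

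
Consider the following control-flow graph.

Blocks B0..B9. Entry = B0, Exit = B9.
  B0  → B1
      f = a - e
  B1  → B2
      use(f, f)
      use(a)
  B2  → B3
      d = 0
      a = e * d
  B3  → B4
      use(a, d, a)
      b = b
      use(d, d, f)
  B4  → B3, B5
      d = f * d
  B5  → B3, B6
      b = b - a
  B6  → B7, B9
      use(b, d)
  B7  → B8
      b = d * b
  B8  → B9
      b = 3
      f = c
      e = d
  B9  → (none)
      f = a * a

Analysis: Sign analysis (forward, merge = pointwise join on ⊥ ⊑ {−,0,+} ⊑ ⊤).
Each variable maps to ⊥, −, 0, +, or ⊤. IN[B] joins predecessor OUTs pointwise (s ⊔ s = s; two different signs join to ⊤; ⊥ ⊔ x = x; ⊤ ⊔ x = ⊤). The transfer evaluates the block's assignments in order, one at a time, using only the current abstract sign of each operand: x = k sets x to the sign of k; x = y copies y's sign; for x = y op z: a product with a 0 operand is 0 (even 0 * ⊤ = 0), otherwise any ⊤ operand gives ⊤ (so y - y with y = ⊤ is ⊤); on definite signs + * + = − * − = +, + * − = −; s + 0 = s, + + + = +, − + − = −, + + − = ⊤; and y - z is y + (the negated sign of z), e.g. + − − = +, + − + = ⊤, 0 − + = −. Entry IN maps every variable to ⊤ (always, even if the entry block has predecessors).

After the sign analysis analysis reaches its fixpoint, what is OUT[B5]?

Answer: {a: 0, b: ⊤, c: ⊤, d: 0, e: ⊤, f: ⊤}

Derivation:
Converged values:
  B0:  IN=(all ⊤)  OUT=(all ⊤)
  B1:  IN=(all ⊤)  OUT=(all ⊤)
  B2:  IN=(all ⊤)  OUT={a:0, d:0; rest ⊤}
  B3:  IN={a:0, d:0; rest ⊤}  OUT={a:0, d:0; rest ⊤}
  B4:  IN={a:0, d:0; rest ⊤}  OUT={a:0, d:0; rest ⊤}
  B5:  IN={a:0, d:0; rest ⊤}  OUT={a:0, d:0; rest ⊤}
  B6:  IN={a:0, d:0; rest ⊤}  OUT={a:0, d:0; rest ⊤}
  B7:  IN={a:0, d:0; rest ⊤}  OUT={a:0, b:0, d:0; rest ⊤}
  B8:  IN={a:0, b:0, d:0; rest ⊤}  OUT={a:0, b:+, d:0, e:0; rest ⊤}
  B9:  IN={a:0, d:0; rest ⊤}  OUT={a:0, d:0, f:0; rest ⊤}

Merge at B5: IN[B5] = OUT[B4] = {a: 0, b: ⊤, c: ⊤, d: 0, e: ⊤, f: ⊤}
Applying B5's transfer function to that IN value gives OUT[B5] (row B5 above).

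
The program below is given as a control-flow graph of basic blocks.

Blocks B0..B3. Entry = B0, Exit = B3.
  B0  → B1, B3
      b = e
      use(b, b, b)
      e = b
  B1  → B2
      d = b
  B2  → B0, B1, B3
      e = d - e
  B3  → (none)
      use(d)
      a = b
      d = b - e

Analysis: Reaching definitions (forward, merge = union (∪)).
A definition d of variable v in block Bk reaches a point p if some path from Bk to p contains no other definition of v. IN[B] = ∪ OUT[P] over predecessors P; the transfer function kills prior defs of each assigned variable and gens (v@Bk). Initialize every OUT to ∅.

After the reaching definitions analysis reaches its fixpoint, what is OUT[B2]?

Fixpoint table:
  B0:  IN={b@B0, d@B1, e@B2}  OUT={b@B0, d@B1, e@B0}
  B1:  IN={b@B0, d@B1, e@B0, e@B2}  OUT={b@B0, d@B1, e@B0, e@B2}
  B2:  IN={b@B0, d@B1, e@B0, e@B2}  OUT={b@B0, d@B1, e@B2}
  B3:  IN={b@B0, d@B1, e@B0, e@B2}  OUT={a@B3, b@B0, d@B3, e@B0, e@B2}

Merge at B2: IN[B2] = OUT[B1] = {b@B0, d@B1, e@B0, e@B2}
Applying B2's transfer function to that IN value gives OUT[B2] (row B2 above).

Answer: {b@B0, d@B1, e@B2}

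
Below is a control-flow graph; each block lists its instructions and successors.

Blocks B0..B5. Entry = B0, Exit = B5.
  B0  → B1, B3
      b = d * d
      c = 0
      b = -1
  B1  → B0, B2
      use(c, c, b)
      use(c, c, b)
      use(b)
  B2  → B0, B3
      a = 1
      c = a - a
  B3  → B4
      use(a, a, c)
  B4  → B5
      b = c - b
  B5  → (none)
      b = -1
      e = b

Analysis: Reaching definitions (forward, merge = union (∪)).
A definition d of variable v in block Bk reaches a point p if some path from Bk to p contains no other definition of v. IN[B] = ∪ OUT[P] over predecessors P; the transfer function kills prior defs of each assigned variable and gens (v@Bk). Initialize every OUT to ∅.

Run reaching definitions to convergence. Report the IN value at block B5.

Answer: {a@B2, b@B4, c@B0, c@B2}

Trace:
Fixpoint table:
  B0:   IN={a@B2, b@B0, c@B0, c@B2}   OUT={a@B2, b@B0, c@B0}
  B1:   IN={a@B2, b@B0, c@B0}   OUT={a@B2, b@B0, c@B0}
  B2:   IN={a@B2, b@B0, c@B0}   OUT={a@B2, b@B0, c@B2}
  B3:   IN={a@B2, b@B0, c@B0, c@B2}   OUT={a@B2, b@B0, c@B0, c@B2}
  B4:   IN={a@B2, b@B0, c@B0, c@B2}   OUT={a@B2, b@B4, c@B0, c@B2}
  B5:   IN={a@B2, b@B4, c@B0, c@B2}   OUT={a@B2, b@B5, c@B0, c@B2, e@B5}

Merge at B5: IN[B5] = OUT[B4] = {a@B2, b@B4, c@B0, c@B2}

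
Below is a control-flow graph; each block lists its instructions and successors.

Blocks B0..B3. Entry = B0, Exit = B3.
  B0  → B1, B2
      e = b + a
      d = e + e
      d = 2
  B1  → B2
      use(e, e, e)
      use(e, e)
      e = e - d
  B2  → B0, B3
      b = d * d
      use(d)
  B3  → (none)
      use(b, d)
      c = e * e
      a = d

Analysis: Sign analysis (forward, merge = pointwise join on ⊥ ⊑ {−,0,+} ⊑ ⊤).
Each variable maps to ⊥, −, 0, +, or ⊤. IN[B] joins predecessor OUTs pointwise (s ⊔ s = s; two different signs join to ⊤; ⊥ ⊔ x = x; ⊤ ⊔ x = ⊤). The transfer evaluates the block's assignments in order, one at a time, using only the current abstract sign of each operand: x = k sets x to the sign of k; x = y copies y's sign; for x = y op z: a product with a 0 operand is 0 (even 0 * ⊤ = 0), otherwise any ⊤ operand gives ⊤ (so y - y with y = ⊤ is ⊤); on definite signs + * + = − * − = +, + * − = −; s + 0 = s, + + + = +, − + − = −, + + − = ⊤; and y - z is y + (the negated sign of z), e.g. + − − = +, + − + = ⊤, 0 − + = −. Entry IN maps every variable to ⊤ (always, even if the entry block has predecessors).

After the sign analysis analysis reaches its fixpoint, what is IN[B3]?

Fixpoint table:
  B0:   IN=(all ⊤)   OUT={d:+; rest ⊤}
  B1:   IN={d:+; rest ⊤}   OUT={d:+; rest ⊤}
  B2:   IN={d:+; rest ⊤}   OUT={b:+, d:+; rest ⊤}
  B3:   IN={b:+, d:+; rest ⊤}   OUT={a:+, b:+, d:+; rest ⊤}

Merge at B3: IN[B3] = OUT[B2] = {a: ⊤, b: +, c: ⊤, d: +, e: ⊤, f: ⊤}

Answer: {a: ⊤, b: +, c: ⊤, d: +, e: ⊤, f: ⊤}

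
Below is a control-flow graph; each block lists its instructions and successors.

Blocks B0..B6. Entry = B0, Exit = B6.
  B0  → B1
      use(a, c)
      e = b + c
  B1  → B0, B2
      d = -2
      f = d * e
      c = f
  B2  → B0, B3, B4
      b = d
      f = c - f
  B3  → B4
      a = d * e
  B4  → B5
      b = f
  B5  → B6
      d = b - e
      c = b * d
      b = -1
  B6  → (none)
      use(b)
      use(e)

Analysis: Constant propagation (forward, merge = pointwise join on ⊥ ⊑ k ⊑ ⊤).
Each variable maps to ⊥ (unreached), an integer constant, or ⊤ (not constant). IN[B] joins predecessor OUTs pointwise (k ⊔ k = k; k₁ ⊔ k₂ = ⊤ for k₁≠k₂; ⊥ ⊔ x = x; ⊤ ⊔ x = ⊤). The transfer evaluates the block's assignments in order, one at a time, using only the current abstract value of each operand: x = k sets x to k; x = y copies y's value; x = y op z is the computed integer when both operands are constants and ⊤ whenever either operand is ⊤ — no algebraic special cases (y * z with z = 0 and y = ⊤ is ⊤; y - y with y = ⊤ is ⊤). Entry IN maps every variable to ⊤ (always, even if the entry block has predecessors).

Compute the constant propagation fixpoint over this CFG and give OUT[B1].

Answer: {a: ⊤, b: ⊤, c: ⊤, d: -2, e: ⊤, f: ⊤}

Derivation:
Per-block solution:
  B0: | IN=(all ⊤) | OUT=(all ⊤)
  B1: | IN=(all ⊤) | OUT={d:-2; rest ⊤}
  B2: | IN={d:-2; rest ⊤} | OUT={b:-2, d:-2; rest ⊤}
  B3: | IN={b:-2, d:-2; rest ⊤} | OUT={b:-2, d:-2; rest ⊤}
  B4: | IN={b:-2, d:-2; rest ⊤} | OUT={d:-2; rest ⊤}
  B5: | IN={d:-2; rest ⊤} | OUT={b:-1; rest ⊤}
  B6: | IN={b:-1; rest ⊤} | OUT={b:-1; rest ⊤}

Merge at B1: IN[B1] = OUT[B0] = {a: ⊤, b: ⊤, c: ⊤, d: ⊤, e: ⊤, f: ⊤}
Applying B1's transfer function to that IN value gives OUT[B1] (row B1 above).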